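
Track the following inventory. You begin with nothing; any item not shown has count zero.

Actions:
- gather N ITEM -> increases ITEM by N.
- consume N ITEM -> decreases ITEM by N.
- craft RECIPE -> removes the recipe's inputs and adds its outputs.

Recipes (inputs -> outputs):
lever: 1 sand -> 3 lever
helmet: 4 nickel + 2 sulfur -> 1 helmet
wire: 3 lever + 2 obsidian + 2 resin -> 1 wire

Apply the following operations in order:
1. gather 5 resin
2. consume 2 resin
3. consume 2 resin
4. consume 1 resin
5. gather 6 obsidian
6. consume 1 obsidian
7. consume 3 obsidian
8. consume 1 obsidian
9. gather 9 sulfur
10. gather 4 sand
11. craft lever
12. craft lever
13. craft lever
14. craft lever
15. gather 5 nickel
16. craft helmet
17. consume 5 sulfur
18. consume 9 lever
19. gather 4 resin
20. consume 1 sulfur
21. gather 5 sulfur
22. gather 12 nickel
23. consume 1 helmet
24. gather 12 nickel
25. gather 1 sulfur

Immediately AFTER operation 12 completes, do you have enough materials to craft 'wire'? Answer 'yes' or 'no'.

Answer: no

Derivation:
After 1 (gather 5 resin): resin=5
After 2 (consume 2 resin): resin=3
After 3 (consume 2 resin): resin=1
After 4 (consume 1 resin): (empty)
After 5 (gather 6 obsidian): obsidian=6
After 6 (consume 1 obsidian): obsidian=5
After 7 (consume 3 obsidian): obsidian=2
After 8 (consume 1 obsidian): obsidian=1
After 9 (gather 9 sulfur): obsidian=1 sulfur=9
After 10 (gather 4 sand): obsidian=1 sand=4 sulfur=9
After 11 (craft lever): lever=3 obsidian=1 sand=3 sulfur=9
After 12 (craft lever): lever=6 obsidian=1 sand=2 sulfur=9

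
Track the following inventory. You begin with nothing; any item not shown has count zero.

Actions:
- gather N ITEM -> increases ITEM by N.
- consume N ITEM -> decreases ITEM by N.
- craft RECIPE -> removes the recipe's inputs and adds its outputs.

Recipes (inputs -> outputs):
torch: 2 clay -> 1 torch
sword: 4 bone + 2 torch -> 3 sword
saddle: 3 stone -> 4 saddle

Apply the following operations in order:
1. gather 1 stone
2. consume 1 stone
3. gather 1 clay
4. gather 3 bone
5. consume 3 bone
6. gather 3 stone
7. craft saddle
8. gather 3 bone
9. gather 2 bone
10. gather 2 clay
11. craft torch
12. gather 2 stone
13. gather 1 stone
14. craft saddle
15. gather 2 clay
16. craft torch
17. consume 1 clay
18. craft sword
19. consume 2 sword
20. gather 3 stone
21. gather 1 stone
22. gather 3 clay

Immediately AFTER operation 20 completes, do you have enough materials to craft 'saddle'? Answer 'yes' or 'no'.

Answer: yes

Derivation:
After 1 (gather 1 stone): stone=1
After 2 (consume 1 stone): (empty)
After 3 (gather 1 clay): clay=1
After 4 (gather 3 bone): bone=3 clay=1
After 5 (consume 3 bone): clay=1
After 6 (gather 3 stone): clay=1 stone=3
After 7 (craft saddle): clay=1 saddle=4
After 8 (gather 3 bone): bone=3 clay=1 saddle=4
After 9 (gather 2 bone): bone=5 clay=1 saddle=4
After 10 (gather 2 clay): bone=5 clay=3 saddle=4
After 11 (craft torch): bone=5 clay=1 saddle=4 torch=1
After 12 (gather 2 stone): bone=5 clay=1 saddle=4 stone=2 torch=1
After 13 (gather 1 stone): bone=5 clay=1 saddle=4 stone=3 torch=1
After 14 (craft saddle): bone=5 clay=1 saddle=8 torch=1
After 15 (gather 2 clay): bone=5 clay=3 saddle=8 torch=1
After 16 (craft torch): bone=5 clay=1 saddle=8 torch=2
After 17 (consume 1 clay): bone=5 saddle=8 torch=2
After 18 (craft sword): bone=1 saddle=8 sword=3
After 19 (consume 2 sword): bone=1 saddle=8 sword=1
After 20 (gather 3 stone): bone=1 saddle=8 stone=3 sword=1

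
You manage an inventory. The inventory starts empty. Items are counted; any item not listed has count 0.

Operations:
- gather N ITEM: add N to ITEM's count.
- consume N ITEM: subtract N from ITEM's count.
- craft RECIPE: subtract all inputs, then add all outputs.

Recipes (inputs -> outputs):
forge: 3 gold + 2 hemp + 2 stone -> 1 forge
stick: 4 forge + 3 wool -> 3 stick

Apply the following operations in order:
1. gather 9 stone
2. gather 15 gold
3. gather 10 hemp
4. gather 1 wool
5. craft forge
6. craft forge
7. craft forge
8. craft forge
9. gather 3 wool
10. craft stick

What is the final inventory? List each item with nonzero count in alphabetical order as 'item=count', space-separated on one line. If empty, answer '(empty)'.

Answer: gold=3 hemp=2 stick=3 stone=1 wool=1

Derivation:
After 1 (gather 9 stone): stone=9
After 2 (gather 15 gold): gold=15 stone=9
After 3 (gather 10 hemp): gold=15 hemp=10 stone=9
After 4 (gather 1 wool): gold=15 hemp=10 stone=9 wool=1
After 5 (craft forge): forge=1 gold=12 hemp=8 stone=7 wool=1
After 6 (craft forge): forge=2 gold=9 hemp=6 stone=5 wool=1
After 7 (craft forge): forge=3 gold=6 hemp=4 stone=3 wool=1
After 8 (craft forge): forge=4 gold=3 hemp=2 stone=1 wool=1
After 9 (gather 3 wool): forge=4 gold=3 hemp=2 stone=1 wool=4
After 10 (craft stick): gold=3 hemp=2 stick=3 stone=1 wool=1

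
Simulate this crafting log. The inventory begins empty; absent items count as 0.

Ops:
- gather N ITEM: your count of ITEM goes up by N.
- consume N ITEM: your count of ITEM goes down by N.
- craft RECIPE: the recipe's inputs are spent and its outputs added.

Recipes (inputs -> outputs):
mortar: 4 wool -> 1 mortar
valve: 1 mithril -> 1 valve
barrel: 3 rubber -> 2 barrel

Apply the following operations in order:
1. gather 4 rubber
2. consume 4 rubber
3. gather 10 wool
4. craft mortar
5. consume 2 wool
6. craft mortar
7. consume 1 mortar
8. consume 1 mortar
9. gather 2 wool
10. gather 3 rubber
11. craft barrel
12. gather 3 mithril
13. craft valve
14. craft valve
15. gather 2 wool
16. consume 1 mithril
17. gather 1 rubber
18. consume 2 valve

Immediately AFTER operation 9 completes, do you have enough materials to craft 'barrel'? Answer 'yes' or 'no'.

Answer: no

Derivation:
After 1 (gather 4 rubber): rubber=4
After 2 (consume 4 rubber): (empty)
After 3 (gather 10 wool): wool=10
After 4 (craft mortar): mortar=1 wool=6
After 5 (consume 2 wool): mortar=1 wool=4
After 6 (craft mortar): mortar=2
After 7 (consume 1 mortar): mortar=1
After 8 (consume 1 mortar): (empty)
After 9 (gather 2 wool): wool=2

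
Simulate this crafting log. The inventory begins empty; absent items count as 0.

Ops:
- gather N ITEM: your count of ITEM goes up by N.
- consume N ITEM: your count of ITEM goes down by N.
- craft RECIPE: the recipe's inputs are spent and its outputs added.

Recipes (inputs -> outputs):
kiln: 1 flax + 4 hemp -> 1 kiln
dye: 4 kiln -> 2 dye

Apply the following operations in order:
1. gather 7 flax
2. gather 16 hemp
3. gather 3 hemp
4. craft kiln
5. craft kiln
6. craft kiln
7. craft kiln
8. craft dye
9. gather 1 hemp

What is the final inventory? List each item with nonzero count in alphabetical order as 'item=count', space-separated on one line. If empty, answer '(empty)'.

Answer: dye=2 flax=3 hemp=4

Derivation:
After 1 (gather 7 flax): flax=7
After 2 (gather 16 hemp): flax=7 hemp=16
After 3 (gather 3 hemp): flax=7 hemp=19
After 4 (craft kiln): flax=6 hemp=15 kiln=1
After 5 (craft kiln): flax=5 hemp=11 kiln=2
After 6 (craft kiln): flax=4 hemp=7 kiln=3
After 7 (craft kiln): flax=3 hemp=3 kiln=4
After 8 (craft dye): dye=2 flax=3 hemp=3
After 9 (gather 1 hemp): dye=2 flax=3 hemp=4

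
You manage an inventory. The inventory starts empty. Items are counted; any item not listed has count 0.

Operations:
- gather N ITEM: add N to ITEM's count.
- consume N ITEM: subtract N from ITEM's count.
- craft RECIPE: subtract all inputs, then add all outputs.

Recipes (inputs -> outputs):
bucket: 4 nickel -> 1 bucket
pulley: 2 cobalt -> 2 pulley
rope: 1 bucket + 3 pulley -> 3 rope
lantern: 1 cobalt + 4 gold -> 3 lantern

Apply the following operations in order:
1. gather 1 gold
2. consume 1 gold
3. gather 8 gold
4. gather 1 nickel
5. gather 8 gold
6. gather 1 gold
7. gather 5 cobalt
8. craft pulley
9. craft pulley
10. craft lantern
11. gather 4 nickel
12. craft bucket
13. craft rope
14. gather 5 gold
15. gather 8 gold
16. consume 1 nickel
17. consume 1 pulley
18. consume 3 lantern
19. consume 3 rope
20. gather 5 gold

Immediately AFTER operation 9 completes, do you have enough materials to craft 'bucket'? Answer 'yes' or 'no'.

After 1 (gather 1 gold): gold=1
After 2 (consume 1 gold): (empty)
After 3 (gather 8 gold): gold=8
After 4 (gather 1 nickel): gold=8 nickel=1
After 5 (gather 8 gold): gold=16 nickel=1
After 6 (gather 1 gold): gold=17 nickel=1
After 7 (gather 5 cobalt): cobalt=5 gold=17 nickel=1
After 8 (craft pulley): cobalt=3 gold=17 nickel=1 pulley=2
After 9 (craft pulley): cobalt=1 gold=17 nickel=1 pulley=4

Answer: no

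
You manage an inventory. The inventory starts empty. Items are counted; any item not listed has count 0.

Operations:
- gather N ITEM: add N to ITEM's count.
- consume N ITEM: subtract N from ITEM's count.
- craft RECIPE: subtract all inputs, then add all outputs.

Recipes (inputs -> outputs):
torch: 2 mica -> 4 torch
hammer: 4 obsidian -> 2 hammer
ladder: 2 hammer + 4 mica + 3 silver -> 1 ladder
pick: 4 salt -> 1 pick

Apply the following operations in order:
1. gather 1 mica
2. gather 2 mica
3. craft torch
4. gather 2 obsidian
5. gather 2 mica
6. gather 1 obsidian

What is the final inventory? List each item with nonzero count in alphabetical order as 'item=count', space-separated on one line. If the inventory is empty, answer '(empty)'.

After 1 (gather 1 mica): mica=1
After 2 (gather 2 mica): mica=3
After 3 (craft torch): mica=1 torch=4
After 4 (gather 2 obsidian): mica=1 obsidian=2 torch=4
After 5 (gather 2 mica): mica=3 obsidian=2 torch=4
After 6 (gather 1 obsidian): mica=3 obsidian=3 torch=4

Answer: mica=3 obsidian=3 torch=4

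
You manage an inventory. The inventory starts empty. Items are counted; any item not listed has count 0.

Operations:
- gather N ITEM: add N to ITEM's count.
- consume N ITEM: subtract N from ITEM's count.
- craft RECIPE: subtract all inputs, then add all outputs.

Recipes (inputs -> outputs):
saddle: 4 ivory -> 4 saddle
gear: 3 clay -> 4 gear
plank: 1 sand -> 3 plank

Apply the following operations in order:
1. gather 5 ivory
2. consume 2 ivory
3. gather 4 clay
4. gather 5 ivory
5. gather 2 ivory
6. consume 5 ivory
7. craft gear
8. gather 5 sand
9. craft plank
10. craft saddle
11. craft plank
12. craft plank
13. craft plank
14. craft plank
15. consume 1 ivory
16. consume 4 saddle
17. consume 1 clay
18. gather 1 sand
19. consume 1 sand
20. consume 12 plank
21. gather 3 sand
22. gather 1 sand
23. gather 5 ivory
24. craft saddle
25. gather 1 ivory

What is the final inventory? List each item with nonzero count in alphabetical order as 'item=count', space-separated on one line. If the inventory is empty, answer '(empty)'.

Answer: gear=4 ivory=2 plank=3 saddle=4 sand=4

Derivation:
After 1 (gather 5 ivory): ivory=5
After 2 (consume 2 ivory): ivory=3
After 3 (gather 4 clay): clay=4 ivory=3
After 4 (gather 5 ivory): clay=4 ivory=8
After 5 (gather 2 ivory): clay=4 ivory=10
After 6 (consume 5 ivory): clay=4 ivory=5
After 7 (craft gear): clay=1 gear=4 ivory=5
After 8 (gather 5 sand): clay=1 gear=4 ivory=5 sand=5
After 9 (craft plank): clay=1 gear=4 ivory=5 plank=3 sand=4
After 10 (craft saddle): clay=1 gear=4 ivory=1 plank=3 saddle=4 sand=4
After 11 (craft plank): clay=1 gear=4 ivory=1 plank=6 saddle=4 sand=3
After 12 (craft plank): clay=1 gear=4 ivory=1 plank=9 saddle=4 sand=2
After 13 (craft plank): clay=1 gear=4 ivory=1 plank=12 saddle=4 sand=1
After 14 (craft plank): clay=1 gear=4 ivory=1 plank=15 saddle=4
After 15 (consume 1 ivory): clay=1 gear=4 plank=15 saddle=4
After 16 (consume 4 saddle): clay=1 gear=4 plank=15
After 17 (consume 1 clay): gear=4 plank=15
After 18 (gather 1 sand): gear=4 plank=15 sand=1
After 19 (consume 1 sand): gear=4 plank=15
After 20 (consume 12 plank): gear=4 plank=3
After 21 (gather 3 sand): gear=4 plank=3 sand=3
After 22 (gather 1 sand): gear=4 plank=3 sand=4
After 23 (gather 5 ivory): gear=4 ivory=5 plank=3 sand=4
After 24 (craft saddle): gear=4 ivory=1 plank=3 saddle=4 sand=4
After 25 (gather 1 ivory): gear=4 ivory=2 plank=3 saddle=4 sand=4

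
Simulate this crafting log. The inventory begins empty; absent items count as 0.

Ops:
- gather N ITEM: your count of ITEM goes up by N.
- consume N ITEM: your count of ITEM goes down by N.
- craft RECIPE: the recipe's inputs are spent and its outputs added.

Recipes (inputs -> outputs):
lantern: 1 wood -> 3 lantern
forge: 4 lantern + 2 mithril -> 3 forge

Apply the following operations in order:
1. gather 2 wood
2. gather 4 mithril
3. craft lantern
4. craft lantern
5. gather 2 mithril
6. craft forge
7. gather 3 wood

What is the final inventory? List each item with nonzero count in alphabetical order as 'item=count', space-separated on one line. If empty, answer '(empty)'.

After 1 (gather 2 wood): wood=2
After 2 (gather 4 mithril): mithril=4 wood=2
After 3 (craft lantern): lantern=3 mithril=4 wood=1
After 4 (craft lantern): lantern=6 mithril=4
After 5 (gather 2 mithril): lantern=6 mithril=6
After 6 (craft forge): forge=3 lantern=2 mithril=4
After 7 (gather 3 wood): forge=3 lantern=2 mithril=4 wood=3

Answer: forge=3 lantern=2 mithril=4 wood=3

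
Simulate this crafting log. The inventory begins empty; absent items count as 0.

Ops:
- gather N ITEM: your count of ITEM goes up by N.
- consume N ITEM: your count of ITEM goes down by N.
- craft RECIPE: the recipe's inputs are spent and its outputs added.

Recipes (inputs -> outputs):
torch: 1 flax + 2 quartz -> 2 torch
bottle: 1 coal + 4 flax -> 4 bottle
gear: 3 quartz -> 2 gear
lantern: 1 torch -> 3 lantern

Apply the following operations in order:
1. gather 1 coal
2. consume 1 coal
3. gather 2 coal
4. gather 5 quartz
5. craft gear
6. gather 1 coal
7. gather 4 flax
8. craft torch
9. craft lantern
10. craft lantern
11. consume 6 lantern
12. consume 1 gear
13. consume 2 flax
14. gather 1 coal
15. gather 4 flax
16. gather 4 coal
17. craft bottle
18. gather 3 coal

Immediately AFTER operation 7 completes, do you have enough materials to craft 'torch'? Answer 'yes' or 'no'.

After 1 (gather 1 coal): coal=1
After 2 (consume 1 coal): (empty)
After 3 (gather 2 coal): coal=2
After 4 (gather 5 quartz): coal=2 quartz=5
After 5 (craft gear): coal=2 gear=2 quartz=2
After 6 (gather 1 coal): coal=3 gear=2 quartz=2
After 7 (gather 4 flax): coal=3 flax=4 gear=2 quartz=2

Answer: yes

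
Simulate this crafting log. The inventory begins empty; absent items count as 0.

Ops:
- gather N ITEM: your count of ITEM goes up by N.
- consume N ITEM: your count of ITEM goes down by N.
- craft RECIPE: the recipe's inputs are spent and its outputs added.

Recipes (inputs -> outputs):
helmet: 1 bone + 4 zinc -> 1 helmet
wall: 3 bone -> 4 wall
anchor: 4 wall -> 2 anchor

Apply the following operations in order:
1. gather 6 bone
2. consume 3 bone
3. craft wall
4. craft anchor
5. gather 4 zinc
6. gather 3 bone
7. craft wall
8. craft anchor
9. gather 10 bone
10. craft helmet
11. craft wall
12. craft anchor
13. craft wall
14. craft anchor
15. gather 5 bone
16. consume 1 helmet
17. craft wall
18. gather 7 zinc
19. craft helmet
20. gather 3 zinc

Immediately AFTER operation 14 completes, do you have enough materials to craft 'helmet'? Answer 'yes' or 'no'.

Answer: no

Derivation:
After 1 (gather 6 bone): bone=6
After 2 (consume 3 bone): bone=3
After 3 (craft wall): wall=4
After 4 (craft anchor): anchor=2
After 5 (gather 4 zinc): anchor=2 zinc=4
After 6 (gather 3 bone): anchor=2 bone=3 zinc=4
After 7 (craft wall): anchor=2 wall=4 zinc=4
After 8 (craft anchor): anchor=4 zinc=4
After 9 (gather 10 bone): anchor=4 bone=10 zinc=4
After 10 (craft helmet): anchor=4 bone=9 helmet=1
After 11 (craft wall): anchor=4 bone=6 helmet=1 wall=4
After 12 (craft anchor): anchor=6 bone=6 helmet=1
After 13 (craft wall): anchor=6 bone=3 helmet=1 wall=4
After 14 (craft anchor): anchor=8 bone=3 helmet=1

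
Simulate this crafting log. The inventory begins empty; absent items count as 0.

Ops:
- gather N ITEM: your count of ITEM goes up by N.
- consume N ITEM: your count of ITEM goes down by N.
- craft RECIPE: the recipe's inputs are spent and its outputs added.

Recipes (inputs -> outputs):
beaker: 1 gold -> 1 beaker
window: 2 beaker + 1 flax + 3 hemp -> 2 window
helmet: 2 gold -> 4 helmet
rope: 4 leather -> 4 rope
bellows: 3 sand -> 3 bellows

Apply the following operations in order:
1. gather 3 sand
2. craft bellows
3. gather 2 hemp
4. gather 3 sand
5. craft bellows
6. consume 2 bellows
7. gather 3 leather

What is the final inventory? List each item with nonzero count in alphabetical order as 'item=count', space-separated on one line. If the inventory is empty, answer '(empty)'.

After 1 (gather 3 sand): sand=3
After 2 (craft bellows): bellows=3
After 3 (gather 2 hemp): bellows=3 hemp=2
After 4 (gather 3 sand): bellows=3 hemp=2 sand=3
After 5 (craft bellows): bellows=6 hemp=2
After 6 (consume 2 bellows): bellows=4 hemp=2
After 7 (gather 3 leather): bellows=4 hemp=2 leather=3

Answer: bellows=4 hemp=2 leather=3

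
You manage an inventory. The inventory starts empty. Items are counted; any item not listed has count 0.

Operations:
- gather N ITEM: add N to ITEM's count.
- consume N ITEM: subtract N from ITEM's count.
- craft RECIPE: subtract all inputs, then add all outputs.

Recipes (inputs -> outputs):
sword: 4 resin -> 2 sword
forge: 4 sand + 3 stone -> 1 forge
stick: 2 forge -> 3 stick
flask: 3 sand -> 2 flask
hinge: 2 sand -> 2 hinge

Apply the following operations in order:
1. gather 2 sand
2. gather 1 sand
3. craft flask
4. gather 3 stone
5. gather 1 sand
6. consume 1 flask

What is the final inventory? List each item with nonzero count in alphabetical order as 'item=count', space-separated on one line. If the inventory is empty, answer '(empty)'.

After 1 (gather 2 sand): sand=2
After 2 (gather 1 sand): sand=3
After 3 (craft flask): flask=2
After 4 (gather 3 stone): flask=2 stone=3
After 5 (gather 1 sand): flask=2 sand=1 stone=3
After 6 (consume 1 flask): flask=1 sand=1 stone=3

Answer: flask=1 sand=1 stone=3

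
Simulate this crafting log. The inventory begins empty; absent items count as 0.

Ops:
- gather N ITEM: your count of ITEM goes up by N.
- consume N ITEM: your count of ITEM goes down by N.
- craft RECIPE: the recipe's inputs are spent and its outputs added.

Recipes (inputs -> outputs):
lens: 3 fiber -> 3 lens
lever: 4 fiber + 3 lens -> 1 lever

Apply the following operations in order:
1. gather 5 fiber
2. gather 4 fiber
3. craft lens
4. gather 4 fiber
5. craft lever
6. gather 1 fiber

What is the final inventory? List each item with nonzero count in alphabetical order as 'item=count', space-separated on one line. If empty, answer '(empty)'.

Answer: fiber=7 lever=1

Derivation:
After 1 (gather 5 fiber): fiber=5
After 2 (gather 4 fiber): fiber=9
After 3 (craft lens): fiber=6 lens=3
After 4 (gather 4 fiber): fiber=10 lens=3
After 5 (craft lever): fiber=6 lever=1
After 6 (gather 1 fiber): fiber=7 lever=1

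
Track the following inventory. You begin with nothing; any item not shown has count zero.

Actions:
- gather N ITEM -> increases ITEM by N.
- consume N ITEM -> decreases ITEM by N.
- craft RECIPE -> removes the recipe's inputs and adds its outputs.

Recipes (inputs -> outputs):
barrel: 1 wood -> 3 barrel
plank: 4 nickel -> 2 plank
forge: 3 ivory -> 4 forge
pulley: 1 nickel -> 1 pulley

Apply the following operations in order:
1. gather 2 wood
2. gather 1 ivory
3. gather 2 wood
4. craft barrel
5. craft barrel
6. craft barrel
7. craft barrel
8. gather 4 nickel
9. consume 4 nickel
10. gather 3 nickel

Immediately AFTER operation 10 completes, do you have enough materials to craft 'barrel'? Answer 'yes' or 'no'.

Answer: no

Derivation:
After 1 (gather 2 wood): wood=2
After 2 (gather 1 ivory): ivory=1 wood=2
After 3 (gather 2 wood): ivory=1 wood=4
After 4 (craft barrel): barrel=3 ivory=1 wood=3
After 5 (craft barrel): barrel=6 ivory=1 wood=2
After 6 (craft barrel): barrel=9 ivory=1 wood=1
After 7 (craft barrel): barrel=12 ivory=1
After 8 (gather 4 nickel): barrel=12 ivory=1 nickel=4
After 9 (consume 4 nickel): barrel=12 ivory=1
After 10 (gather 3 nickel): barrel=12 ivory=1 nickel=3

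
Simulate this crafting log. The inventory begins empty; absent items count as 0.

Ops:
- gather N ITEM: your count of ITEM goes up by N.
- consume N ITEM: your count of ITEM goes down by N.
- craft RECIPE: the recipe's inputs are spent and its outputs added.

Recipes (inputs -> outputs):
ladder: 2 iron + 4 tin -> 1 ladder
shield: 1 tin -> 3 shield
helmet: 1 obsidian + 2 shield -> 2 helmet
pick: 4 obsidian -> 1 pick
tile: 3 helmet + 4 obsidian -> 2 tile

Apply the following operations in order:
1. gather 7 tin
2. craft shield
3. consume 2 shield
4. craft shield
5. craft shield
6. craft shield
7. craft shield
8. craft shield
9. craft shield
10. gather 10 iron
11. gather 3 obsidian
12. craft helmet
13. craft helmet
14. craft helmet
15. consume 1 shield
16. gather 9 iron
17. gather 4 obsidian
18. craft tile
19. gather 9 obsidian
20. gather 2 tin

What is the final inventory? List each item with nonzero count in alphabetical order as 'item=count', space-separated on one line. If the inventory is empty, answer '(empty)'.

Answer: helmet=3 iron=19 obsidian=9 shield=12 tile=2 tin=2

Derivation:
After 1 (gather 7 tin): tin=7
After 2 (craft shield): shield=3 tin=6
After 3 (consume 2 shield): shield=1 tin=6
After 4 (craft shield): shield=4 tin=5
After 5 (craft shield): shield=7 tin=4
After 6 (craft shield): shield=10 tin=3
After 7 (craft shield): shield=13 tin=2
After 8 (craft shield): shield=16 tin=1
After 9 (craft shield): shield=19
After 10 (gather 10 iron): iron=10 shield=19
After 11 (gather 3 obsidian): iron=10 obsidian=3 shield=19
After 12 (craft helmet): helmet=2 iron=10 obsidian=2 shield=17
After 13 (craft helmet): helmet=4 iron=10 obsidian=1 shield=15
After 14 (craft helmet): helmet=6 iron=10 shield=13
After 15 (consume 1 shield): helmet=6 iron=10 shield=12
After 16 (gather 9 iron): helmet=6 iron=19 shield=12
After 17 (gather 4 obsidian): helmet=6 iron=19 obsidian=4 shield=12
After 18 (craft tile): helmet=3 iron=19 shield=12 tile=2
After 19 (gather 9 obsidian): helmet=3 iron=19 obsidian=9 shield=12 tile=2
After 20 (gather 2 tin): helmet=3 iron=19 obsidian=9 shield=12 tile=2 tin=2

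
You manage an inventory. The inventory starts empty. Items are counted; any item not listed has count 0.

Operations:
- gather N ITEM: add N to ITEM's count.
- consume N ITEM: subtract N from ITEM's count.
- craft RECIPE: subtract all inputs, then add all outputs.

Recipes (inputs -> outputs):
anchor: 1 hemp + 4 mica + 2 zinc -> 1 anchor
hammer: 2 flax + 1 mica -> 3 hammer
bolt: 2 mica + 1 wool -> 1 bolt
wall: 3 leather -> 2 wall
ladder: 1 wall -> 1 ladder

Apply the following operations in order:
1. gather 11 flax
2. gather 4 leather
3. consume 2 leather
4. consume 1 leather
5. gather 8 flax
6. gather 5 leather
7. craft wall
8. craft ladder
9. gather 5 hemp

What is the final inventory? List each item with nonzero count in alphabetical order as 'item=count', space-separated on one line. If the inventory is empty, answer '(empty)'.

After 1 (gather 11 flax): flax=11
After 2 (gather 4 leather): flax=11 leather=4
After 3 (consume 2 leather): flax=11 leather=2
After 4 (consume 1 leather): flax=11 leather=1
After 5 (gather 8 flax): flax=19 leather=1
After 6 (gather 5 leather): flax=19 leather=6
After 7 (craft wall): flax=19 leather=3 wall=2
After 8 (craft ladder): flax=19 ladder=1 leather=3 wall=1
After 9 (gather 5 hemp): flax=19 hemp=5 ladder=1 leather=3 wall=1

Answer: flax=19 hemp=5 ladder=1 leather=3 wall=1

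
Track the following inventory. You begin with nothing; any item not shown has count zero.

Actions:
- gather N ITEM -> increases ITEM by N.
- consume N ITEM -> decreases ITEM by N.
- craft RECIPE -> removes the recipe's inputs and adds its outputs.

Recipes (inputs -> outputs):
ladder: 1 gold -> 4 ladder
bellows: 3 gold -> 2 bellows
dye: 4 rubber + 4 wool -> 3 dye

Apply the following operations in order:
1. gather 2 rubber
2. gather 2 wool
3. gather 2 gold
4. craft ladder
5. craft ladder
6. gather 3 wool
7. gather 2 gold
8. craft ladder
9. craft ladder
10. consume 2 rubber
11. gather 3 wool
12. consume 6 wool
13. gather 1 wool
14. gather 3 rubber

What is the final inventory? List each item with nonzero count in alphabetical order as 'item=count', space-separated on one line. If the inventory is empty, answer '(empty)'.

Answer: ladder=16 rubber=3 wool=3

Derivation:
After 1 (gather 2 rubber): rubber=2
After 2 (gather 2 wool): rubber=2 wool=2
After 3 (gather 2 gold): gold=2 rubber=2 wool=2
After 4 (craft ladder): gold=1 ladder=4 rubber=2 wool=2
After 5 (craft ladder): ladder=8 rubber=2 wool=2
After 6 (gather 3 wool): ladder=8 rubber=2 wool=5
After 7 (gather 2 gold): gold=2 ladder=8 rubber=2 wool=5
After 8 (craft ladder): gold=1 ladder=12 rubber=2 wool=5
After 9 (craft ladder): ladder=16 rubber=2 wool=5
After 10 (consume 2 rubber): ladder=16 wool=5
After 11 (gather 3 wool): ladder=16 wool=8
After 12 (consume 6 wool): ladder=16 wool=2
After 13 (gather 1 wool): ladder=16 wool=3
After 14 (gather 3 rubber): ladder=16 rubber=3 wool=3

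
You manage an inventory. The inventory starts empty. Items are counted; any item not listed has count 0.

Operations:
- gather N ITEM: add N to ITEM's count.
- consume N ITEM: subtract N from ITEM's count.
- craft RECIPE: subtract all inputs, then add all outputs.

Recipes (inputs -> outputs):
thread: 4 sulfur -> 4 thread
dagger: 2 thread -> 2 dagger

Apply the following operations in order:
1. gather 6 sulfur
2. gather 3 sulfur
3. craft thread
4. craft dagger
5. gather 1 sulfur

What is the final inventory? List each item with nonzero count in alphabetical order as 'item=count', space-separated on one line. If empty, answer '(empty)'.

After 1 (gather 6 sulfur): sulfur=6
After 2 (gather 3 sulfur): sulfur=9
After 3 (craft thread): sulfur=5 thread=4
After 4 (craft dagger): dagger=2 sulfur=5 thread=2
After 5 (gather 1 sulfur): dagger=2 sulfur=6 thread=2

Answer: dagger=2 sulfur=6 thread=2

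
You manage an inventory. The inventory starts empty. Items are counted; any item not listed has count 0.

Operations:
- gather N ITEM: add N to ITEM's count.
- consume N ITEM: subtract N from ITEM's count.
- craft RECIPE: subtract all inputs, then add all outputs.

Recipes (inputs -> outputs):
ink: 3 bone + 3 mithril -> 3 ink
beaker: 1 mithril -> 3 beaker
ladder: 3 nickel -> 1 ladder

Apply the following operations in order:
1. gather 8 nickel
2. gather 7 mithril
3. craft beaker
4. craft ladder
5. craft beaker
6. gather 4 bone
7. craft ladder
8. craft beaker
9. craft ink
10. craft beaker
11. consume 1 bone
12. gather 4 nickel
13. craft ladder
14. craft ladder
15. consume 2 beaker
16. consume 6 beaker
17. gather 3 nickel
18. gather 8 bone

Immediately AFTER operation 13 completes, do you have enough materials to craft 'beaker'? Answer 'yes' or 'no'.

Answer: no

Derivation:
After 1 (gather 8 nickel): nickel=8
After 2 (gather 7 mithril): mithril=7 nickel=8
After 3 (craft beaker): beaker=3 mithril=6 nickel=8
After 4 (craft ladder): beaker=3 ladder=1 mithril=6 nickel=5
After 5 (craft beaker): beaker=6 ladder=1 mithril=5 nickel=5
After 6 (gather 4 bone): beaker=6 bone=4 ladder=1 mithril=5 nickel=5
After 7 (craft ladder): beaker=6 bone=4 ladder=2 mithril=5 nickel=2
After 8 (craft beaker): beaker=9 bone=4 ladder=2 mithril=4 nickel=2
After 9 (craft ink): beaker=9 bone=1 ink=3 ladder=2 mithril=1 nickel=2
After 10 (craft beaker): beaker=12 bone=1 ink=3 ladder=2 nickel=2
After 11 (consume 1 bone): beaker=12 ink=3 ladder=2 nickel=2
After 12 (gather 4 nickel): beaker=12 ink=3 ladder=2 nickel=6
After 13 (craft ladder): beaker=12 ink=3 ladder=3 nickel=3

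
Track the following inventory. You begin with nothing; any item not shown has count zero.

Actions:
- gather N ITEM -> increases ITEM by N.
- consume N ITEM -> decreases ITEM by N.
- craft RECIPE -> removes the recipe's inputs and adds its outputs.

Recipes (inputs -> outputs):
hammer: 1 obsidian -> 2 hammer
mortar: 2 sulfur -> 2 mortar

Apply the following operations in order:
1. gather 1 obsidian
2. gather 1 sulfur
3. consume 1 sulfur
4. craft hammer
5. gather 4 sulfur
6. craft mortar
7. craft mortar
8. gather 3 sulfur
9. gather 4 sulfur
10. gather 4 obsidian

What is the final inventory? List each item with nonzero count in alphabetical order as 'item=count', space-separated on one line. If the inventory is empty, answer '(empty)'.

Answer: hammer=2 mortar=4 obsidian=4 sulfur=7

Derivation:
After 1 (gather 1 obsidian): obsidian=1
After 2 (gather 1 sulfur): obsidian=1 sulfur=1
After 3 (consume 1 sulfur): obsidian=1
After 4 (craft hammer): hammer=2
After 5 (gather 4 sulfur): hammer=2 sulfur=4
After 6 (craft mortar): hammer=2 mortar=2 sulfur=2
After 7 (craft mortar): hammer=2 mortar=4
After 8 (gather 3 sulfur): hammer=2 mortar=4 sulfur=3
After 9 (gather 4 sulfur): hammer=2 mortar=4 sulfur=7
After 10 (gather 4 obsidian): hammer=2 mortar=4 obsidian=4 sulfur=7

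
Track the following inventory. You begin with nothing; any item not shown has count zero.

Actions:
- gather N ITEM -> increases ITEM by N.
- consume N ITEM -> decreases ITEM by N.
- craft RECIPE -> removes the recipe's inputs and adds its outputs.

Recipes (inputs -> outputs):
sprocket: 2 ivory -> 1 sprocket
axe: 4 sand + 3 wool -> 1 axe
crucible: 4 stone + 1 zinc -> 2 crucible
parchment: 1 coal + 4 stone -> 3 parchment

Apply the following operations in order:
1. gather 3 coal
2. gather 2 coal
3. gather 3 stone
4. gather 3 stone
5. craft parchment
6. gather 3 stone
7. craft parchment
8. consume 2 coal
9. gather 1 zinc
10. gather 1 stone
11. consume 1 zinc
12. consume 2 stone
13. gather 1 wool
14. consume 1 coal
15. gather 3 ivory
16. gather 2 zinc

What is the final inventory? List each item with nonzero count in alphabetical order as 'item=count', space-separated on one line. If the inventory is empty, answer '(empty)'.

After 1 (gather 3 coal): coal=3
After 2 (gather 2 coal): coal=5
After 3 (gather 3 stone): coal=5 stone=3
After 4 (gather 3 stone): coal=5 stone=6
After 5 (craft parchment): coal=4 parchment=3 stone=2
After 6 (gather 3 stone): coal=4 parchment=3 stone=5
After 7 (craft parchment): coal=3 parchment=6 stone=1
After 8 (consume 2 coal): coal=1 parchment=6 stone=1
After 9 (gather 1 zinc): coal=1 parchment=6 stone=1 zinc=1
After 10 (gather 1 stone): coal=1 parchment=6 stone=2 zinc=1
After 11 (consume 1 zinc): coal=1 parchment=6 stone=2
After 12 (consume 2 stone): coal=1 parchment=6
After 13 (gather 1 wool): coal=1 parchment=6 wool=1
After 14 (consume 1 coal): parchment=6 wool=1
After 15 (gather 3 ivory): ivory=3 parchment=6 wool=1
After 16 (gather 2 zinc): ivory=3 parchment=6 wool=1 zinc=2

Answer: ivory=3 parchment=6 wool=1 zinc=2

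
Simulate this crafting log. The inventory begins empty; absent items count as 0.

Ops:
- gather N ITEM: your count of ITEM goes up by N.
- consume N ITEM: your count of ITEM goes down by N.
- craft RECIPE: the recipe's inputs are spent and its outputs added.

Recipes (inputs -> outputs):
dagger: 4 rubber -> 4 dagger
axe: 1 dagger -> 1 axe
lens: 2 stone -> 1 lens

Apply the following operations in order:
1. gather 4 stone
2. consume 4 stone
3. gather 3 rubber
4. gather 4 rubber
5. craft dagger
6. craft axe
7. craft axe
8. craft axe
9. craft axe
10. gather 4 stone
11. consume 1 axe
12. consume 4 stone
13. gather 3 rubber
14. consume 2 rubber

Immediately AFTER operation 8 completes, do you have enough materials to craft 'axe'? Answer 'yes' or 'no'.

After 1 (gather 4 stone): stone=4
After 2 (consume 4 stone): (empty)
After 3 (gather 3 rubber): rubber=3
After 4 (gather 4 rubber): rubber=7
After 5 (craft dagger): dagger=4 rubber=3
After 6 (craft axe): axe=1 dagger=3 rubber=3
After 7 (craft axe): axe=2 dagger=2 rubber=3
After 8 (craft axe): axe=3 dagger=1 rubber=3

Answer: yes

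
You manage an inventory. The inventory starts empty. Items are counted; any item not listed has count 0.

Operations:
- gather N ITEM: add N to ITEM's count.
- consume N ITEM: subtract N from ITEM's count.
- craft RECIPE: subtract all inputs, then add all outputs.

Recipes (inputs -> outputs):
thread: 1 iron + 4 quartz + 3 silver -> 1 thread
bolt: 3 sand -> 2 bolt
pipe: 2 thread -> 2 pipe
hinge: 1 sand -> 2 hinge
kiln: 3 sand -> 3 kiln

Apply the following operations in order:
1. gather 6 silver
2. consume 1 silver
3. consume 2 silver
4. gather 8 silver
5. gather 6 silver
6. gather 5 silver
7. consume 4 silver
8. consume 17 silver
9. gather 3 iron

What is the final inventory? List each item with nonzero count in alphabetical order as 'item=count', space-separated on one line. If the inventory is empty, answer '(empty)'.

Answer: iron=3 silver=1

Derivation:
After 1 (gather 6 silver): silver=6
After 2 (consume 1 silver): silver=5
After 3 (consume 2 silver): silver=3
After 4 (gather 8 silver): silver=11
After 5 (gather 6 silver): silver=17
After 6 (gather 5 silver): silver=22
After 7 (consume 4 silver): silver=18
After 8 (consume 17 silver): silver=1
After 9 (gather 3 iron): iron=3 silver=1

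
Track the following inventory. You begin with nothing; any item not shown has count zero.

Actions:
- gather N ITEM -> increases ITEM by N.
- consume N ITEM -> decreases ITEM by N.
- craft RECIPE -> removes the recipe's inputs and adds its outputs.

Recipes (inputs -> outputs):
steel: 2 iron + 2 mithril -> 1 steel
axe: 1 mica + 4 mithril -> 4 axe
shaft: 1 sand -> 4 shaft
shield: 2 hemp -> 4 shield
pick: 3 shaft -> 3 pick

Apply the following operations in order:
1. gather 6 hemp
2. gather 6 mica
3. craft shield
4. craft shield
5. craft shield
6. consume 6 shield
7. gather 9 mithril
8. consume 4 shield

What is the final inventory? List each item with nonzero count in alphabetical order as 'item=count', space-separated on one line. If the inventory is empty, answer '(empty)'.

After 1 (gather 6 hemp): hemp=6
After 2 (gather 6 mica): hemp=6 mica=6
After 3 (craft shield): hemp=4 mica=6 shield=4
After 4 (craft shield): hemp=2 mica=6 shield=8
After 5 (craft shield): mica=6 shield=12
After 6 (consume 6 shield): mica=6 shield=6
After 7 (gather 9 mithril): mica=6 mithril=9 shield=6
After 8 (consume 4 shield): mica=6 mithril=9 shield=2

Answer: mica=6 mithril=9 shield=2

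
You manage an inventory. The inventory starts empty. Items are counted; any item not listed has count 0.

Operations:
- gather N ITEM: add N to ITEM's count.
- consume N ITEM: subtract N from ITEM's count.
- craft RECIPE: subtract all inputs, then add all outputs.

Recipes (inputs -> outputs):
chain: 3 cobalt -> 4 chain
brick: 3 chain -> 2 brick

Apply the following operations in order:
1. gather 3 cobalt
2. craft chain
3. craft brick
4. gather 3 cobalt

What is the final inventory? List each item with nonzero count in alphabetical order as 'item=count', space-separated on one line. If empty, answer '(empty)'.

After 1 (gather 3 cobalt): cobalt=3
After 2 (craft chain): chain=4
After 3 (craft brick): brick=2 chain=1
After 4 (gather 3 cobalt): brick=2 chain=1 cobalt=3

Answer: brick=2 chain=1 cobalt=3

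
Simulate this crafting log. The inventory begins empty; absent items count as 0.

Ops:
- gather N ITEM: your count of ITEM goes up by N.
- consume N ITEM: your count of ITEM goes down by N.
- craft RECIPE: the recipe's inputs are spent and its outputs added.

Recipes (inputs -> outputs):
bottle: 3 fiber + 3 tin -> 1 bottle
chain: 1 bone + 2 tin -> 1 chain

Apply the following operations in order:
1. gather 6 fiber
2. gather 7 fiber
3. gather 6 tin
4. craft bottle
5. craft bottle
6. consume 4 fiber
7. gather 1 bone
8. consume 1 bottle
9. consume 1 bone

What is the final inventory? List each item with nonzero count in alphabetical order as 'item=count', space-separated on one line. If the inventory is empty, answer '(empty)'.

After 1 (gather 6 fiber): fiber=6
After 2 (gather 7 fiber): fiber=13
After 3 (gather 6 tin): fiber=13 tin=6
After 4 (craft bottle): bottle=1 fiber=10 tin=3
After 5 (craft bottle): bottle=2 fiber=7
After 6 (consume 4 fiber): bottle=2 fiber=3
After 7 (gather 1 bone): bone=1 bottle=2 fiber=3
After 8 (consume 1 bottle): bone=1 bottle=1 fiber=3
After 9 (consume 1 bone): bottle=1 fiber=3

Answer: bottle=1 fiber=3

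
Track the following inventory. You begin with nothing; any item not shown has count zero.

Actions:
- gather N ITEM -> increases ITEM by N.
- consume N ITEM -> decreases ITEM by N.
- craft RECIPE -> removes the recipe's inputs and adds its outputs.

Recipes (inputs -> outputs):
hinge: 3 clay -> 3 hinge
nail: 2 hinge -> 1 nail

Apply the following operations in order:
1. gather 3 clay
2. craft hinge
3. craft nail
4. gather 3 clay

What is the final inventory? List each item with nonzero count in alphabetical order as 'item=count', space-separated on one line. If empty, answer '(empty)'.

Answer: clay=3 hinge=1 nail=1

Derivation:
After 1 (gather 3 clay): clay=3
After 2 (craft hinge): hinge=3
After 3 (craft nail): hinge=1 nail=1
After 4 (gather 3 clay): clay=3 hinge=1 nail=1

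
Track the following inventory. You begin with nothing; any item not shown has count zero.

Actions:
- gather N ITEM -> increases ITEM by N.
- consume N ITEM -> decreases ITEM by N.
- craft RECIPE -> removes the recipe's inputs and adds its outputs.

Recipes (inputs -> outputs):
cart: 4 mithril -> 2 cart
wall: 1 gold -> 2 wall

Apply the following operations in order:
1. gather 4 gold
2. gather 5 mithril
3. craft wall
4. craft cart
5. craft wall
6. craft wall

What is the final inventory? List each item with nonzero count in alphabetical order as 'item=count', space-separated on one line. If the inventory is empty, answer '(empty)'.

After 1 (gather 4 gold): gold=4
After 2 (gather 5 mithril): gold=4 mithril=5
After 3 (craft wall): gold=3 mithril=5 wall=2
After 4 (craft cart): cart=2 gold=3 mithril=1 wall=2
After 5 (craft wall): cart=2 gold=2 mithril=1 wall=4
After 6 (craft wall): cart=2 gold=1 mithril=1 wall=6

Answer: cart=2 gold=1 mithril=1 wall=6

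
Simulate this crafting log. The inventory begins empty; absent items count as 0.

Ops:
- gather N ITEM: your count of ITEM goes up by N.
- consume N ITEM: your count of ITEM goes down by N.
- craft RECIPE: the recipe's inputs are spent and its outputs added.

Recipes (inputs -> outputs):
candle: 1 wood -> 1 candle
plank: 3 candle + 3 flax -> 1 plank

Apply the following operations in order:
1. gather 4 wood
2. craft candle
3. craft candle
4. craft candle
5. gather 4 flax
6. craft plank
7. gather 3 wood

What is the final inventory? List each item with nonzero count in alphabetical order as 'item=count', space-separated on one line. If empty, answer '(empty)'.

After 1 (gather 4 wood): wood=4
After 2 (craft candle): candle=1 wood=3
After 3 (craft candle): candle=2 wood=2
After 4 (craft candle): candle=3 wood=1
After 5 (gather 4 flax): candle=3 flax=4 wood=1
After 6 (craft plank): flax=1 plank=1 wood=1
After 7 (gather 3 wood): flax=1 plank=1 wood=4

Answer: flax=1 plank=1 wood=4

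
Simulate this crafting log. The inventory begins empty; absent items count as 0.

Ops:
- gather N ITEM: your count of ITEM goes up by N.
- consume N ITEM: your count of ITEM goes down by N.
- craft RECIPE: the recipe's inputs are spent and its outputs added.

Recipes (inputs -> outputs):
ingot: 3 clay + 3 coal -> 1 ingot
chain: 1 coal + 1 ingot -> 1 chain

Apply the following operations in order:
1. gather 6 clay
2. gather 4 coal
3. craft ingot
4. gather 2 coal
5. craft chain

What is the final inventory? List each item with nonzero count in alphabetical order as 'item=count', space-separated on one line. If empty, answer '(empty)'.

Answer: chain=1 clay=3 coal=2

Derivation:
After 1 (gather 6 clay): clay=6
After 2 (gather 4 coal): clay=6 coal=4
After 3 (craft ingot): clay=3 coal=1 ingot=1
After 4 (gather 2 coal): clay=3 coal=3 ingot=1
After 5 (craft chain): chain=1 clay=3 coal=2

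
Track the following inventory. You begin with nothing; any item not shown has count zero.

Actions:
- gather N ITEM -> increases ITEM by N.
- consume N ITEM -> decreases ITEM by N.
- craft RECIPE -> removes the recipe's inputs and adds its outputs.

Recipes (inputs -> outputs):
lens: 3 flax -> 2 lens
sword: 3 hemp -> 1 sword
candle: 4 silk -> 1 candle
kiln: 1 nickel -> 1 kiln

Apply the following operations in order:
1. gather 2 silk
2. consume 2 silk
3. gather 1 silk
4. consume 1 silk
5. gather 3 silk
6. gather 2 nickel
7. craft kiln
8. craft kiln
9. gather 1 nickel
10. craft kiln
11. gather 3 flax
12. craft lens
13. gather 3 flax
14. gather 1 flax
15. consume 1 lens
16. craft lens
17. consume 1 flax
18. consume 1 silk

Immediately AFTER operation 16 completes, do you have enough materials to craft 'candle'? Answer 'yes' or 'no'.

Answer: no

Derivation:
After 1 (gather 2 silk): silk=2
After 2 (consume 2 silk): (empty)
After 3 (gather 1 silk): silk=1
After 4 (consume 1 silk): (empty)
After 5 (gather 3 silk): silk=3
After 6 (gather 2 nickel): nickel=2 silk=3
After 7 (craft kiln): kiln=1 nickel=1 silk=3
After 8 (craft kiln): kiln=2 silk=3
After 9 (gather 1 nickel): kiln=2 nickel=1 silk=3
After 10 (craft kiln): kiln=3 silk=3
After 11 (gather 3 flax): flax=3 kiln=3 silk=3
After 12 (craft lens): kiln=3 lens=2 silk=3
After 13 (gather 3 flax): flax=3 kiln=3 lens=2 silk=3
After 14 (gather 1 flax): flax=4 kiln=3 lens=2 silk=3
After 15 (consume 1 lens): flax=4 kiln=3 lens=1 silk=3
After 16 (craft lens): flax=1 kiln=3 lens=3 silk=3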